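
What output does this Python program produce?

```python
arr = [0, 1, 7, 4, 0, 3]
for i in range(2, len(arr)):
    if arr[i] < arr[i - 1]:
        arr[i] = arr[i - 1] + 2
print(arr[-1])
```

13

i=2: 7>=1, unchanged → [0, 1, 7, 4, 0, 3]
i=3: 4<7, arr[3] = 7+2 = 9 → [0, 1, 7, 9, 0, 3]
i=4: 0<9, arr[4] = 9+2 = 11 → [0, 1, 7, 9, 11, 3]
i=5: 3<11, arr[5] = 11+2 = 13 → [0, 1, 7, 9, 11, 13]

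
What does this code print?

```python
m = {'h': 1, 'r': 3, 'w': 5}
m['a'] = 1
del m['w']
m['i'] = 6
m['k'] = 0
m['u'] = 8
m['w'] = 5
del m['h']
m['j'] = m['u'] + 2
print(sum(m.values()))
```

33

m['a'] = 1 → {'h': 1, 'r': 3, 'w': 5, 'a': 1}
del 'w' → {'h': 1, 'r': 3, 'a': 1}
m['i'] = 6 → {'h': 1, 'r': 3, 'a': 1, 'i': 6}
m['k'] = 0 → {'h': 1, 'r': 3, 'a': 1, 'i': 6, 'k': 0}
m['u'] = 8 → {'h': 1, 'r': 3, 'a': 1, 'i': 6, 'k': 0, 'u': 8}
m['w'] = 5 → {'h': 1, 'r': 3, 'a': 1, 'i': 6, 'k': 0, 'u': 8, 'w': 5}
del 'h' → {'r': 3, 'a': 1, 'i': 6, 'k': 0, 'u': 8, 'w': 5}
m['j'] = m['u']+2 = 10 → {'r': 3, 'a': 1, 'i': 6, 'k': 0, 'u': 8, 'w': 5, 'j': 10}
sum of values = 33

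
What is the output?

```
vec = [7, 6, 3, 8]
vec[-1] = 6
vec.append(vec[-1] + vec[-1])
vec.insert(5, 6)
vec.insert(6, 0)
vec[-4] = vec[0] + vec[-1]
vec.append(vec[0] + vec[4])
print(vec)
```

[7, 6, 3, 7, 12, 6, 0, 19]

vec[-1] = 6 → [7, 6, 3, 6]
append vec[-1]+vec[-1] = 6+6 = 12 → [7, 6, 3, 6, 12]
insert 6 at 5 → [7, 6, 3, 6, 12, 6]
insert 0 at 6 → [7, 6, 3, 6, 12, 6, 0]
vec[-4] = vec[0]+vec[-1] = 7+0 = 7 → [7, 6, 3, 7, 12, 6, 0]
append vec[0]+vec[4] = 7+12 = 19 → [7, 6, 3, 7, 12, 6, 0, 19]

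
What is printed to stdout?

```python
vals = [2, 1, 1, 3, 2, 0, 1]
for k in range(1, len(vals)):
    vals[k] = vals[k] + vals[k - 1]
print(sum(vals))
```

44

k=1: vals[1] = 1+2 = 3 → [2, 3, 1, 3, 2, 0, 1]
k=2: vals[2] = 1+3 = 4 → [2, 3, 4, 3, 2, 0, 1]
k=3: vals[3] = 3+4 = 7 → [2, 3, 4, 7, 2, 0, 1]
k=4: vals[4] = 2+7 = 9 → [2, 3, 4, 7, 9, 0, 1]
k=5: vals[5] = 0+9 = 9 → [2, 3, 4, 7, 9, 9, 1]
k=6: vals[6] = 1+9 = 10 → [2, 3, 4, 7, 9, 9, 10]
sum = 44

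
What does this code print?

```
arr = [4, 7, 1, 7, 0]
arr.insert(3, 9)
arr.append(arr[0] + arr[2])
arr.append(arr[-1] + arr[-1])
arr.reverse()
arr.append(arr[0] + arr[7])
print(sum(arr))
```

insert 9 at 3 → [4, 7, 1, 9, 7, 0]
append arr[0]+arr[2] = 4+1 = 5 → [4, 7, 1, 9, 7, 0, 5]
append arr[-1]+arr[-1] = 5+5 = 10 → [4, 7, 1, 9, 7, 0, 5, 10]
reverse → [10, 5, 0, 7, 9, 1, 7, 4]
append arr[0]+arr[7] = 10+4 = 14 → [10, 5, 0, 7, 9, 1, 7, 4, 14]
sum = 57

57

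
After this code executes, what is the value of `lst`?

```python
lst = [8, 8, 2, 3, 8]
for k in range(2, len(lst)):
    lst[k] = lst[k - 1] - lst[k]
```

[8, 8, 6, 3, -5]

k=2: lst[2] = 8-2 = 6 → [8, 8, 6, 3, 8]
k=3: lst[3] = 6-3 = 3 → [8, 8, 6, 3, 8]
k=4: lst[4] = 3-8 = -5 → [8, 8, 6, 3, -5]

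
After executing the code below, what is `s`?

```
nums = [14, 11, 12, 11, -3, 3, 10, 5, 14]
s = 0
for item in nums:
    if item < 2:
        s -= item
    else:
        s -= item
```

-77

item=14: not <2, s = 0-14 = -14
item=11: not <2, s = (-14)-11 = -25
item=12: not <2, s = (-25)-12 = -37
item=11: not <2, s = (-37)-11 = -48
item=-3: <2, s = (-48)-(-3) = -45
item=3: not <2, s = (-45)-3 = -48
item=10: not <2, s = (-48)-10 = -58
item=5: not <2, s = (-58)-5 = -63
item=14: not <2, s = (-63)-14 = -77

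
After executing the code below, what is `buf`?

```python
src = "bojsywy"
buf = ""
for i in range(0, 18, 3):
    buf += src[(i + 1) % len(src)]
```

'oybsyj'

i=0: add src[1]='o' → 'o'
i=3: add src[4]='y' → 'oy'
i=6: add src[0]='b' → 'oyb'
i=9: add src[3]='s' → 'oybs'
i=12: add src[6]='y' → 'oybsy'
i=15: add src[2]='j' → 'oybsyj'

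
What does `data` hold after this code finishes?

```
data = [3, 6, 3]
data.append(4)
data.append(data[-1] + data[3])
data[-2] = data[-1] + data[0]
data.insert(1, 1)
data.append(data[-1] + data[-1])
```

append 4 → [3, 6, 3, 4]
append data[-1]+data[3] = 4+4 = 8 → [3, 6, 3, 4, 8]
data[-2] = data[-1]+data[0] = 8+3 = 11 → [3, 6, 3, 11, 8]
insert 1 at 1 → [3, 1, 6, 3, 11, 8]
append data[-1]+data[-1] = 8+8 = 16 → [3, 1, 6, 3, 11, 8, 16]

[3, 1, 6, 3, 11, 8, 16]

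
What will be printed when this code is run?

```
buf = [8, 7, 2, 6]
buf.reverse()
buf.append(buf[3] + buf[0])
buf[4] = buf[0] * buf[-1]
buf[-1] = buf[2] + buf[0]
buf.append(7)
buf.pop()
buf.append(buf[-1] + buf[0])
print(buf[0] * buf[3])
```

reverse → [6, 2, 7, 8]
append buf[3]+buf[0] = 8+6 = 14 → [6, 2, 7, 8, 14]
buf[4] = buf[0]*buf[-1] = 6*14 = 84 → [6, 2, 7, 8, 84]
buf[-1] = buf[2]+buf[0] = 7+6 = 13 → [6, 2, 7, 8, 13]
append 7 → [6, 2, 7, 8, 13, 7]
pop() removes 7 → [6, 2, 7, 8, 13]
append buf[-1]+buf[0] = 13+6 = 19 → [6, 2, 7, 8, 13, 19]
buf[0]*buf[3] = 6*8 = 48

48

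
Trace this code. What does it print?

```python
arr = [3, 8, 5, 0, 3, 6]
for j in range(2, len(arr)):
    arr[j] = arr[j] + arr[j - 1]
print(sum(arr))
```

j=2: arr[2] = 5+8 = 13 → [3, 8, 13, 0, 3, 6]
j=3: arr[3] = 0+13 = 13 → [3, 8, 13, 13, 3, 6]
j=4: arr[4] = 3+13 = 16 → [3, 8, 13, 13, 16, 6]
j=5: arr[5] = 6+16 = 22 → [3, 8, 13, 13, 16, 22]
sum = 75

75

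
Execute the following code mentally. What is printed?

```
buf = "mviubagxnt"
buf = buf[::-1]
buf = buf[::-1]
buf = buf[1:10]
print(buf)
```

viubagxnt

reverse → 'tnxgabuivm'
reverse → 'mviubagxnt'
slice [1:10] → 'viubagxnt'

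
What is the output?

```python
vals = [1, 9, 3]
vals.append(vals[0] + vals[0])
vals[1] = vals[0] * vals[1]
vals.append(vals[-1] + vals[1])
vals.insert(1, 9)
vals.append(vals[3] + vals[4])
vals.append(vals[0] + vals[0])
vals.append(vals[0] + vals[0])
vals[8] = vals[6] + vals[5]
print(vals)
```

append vals[0]+vals[0] = 1+1 = 2 → [1, 9, 3, 2]
vals[1] = vals[0]*vals[1] = 1*9 = 9 → [1, 9, 3, 2]
append vals[-1]+vals[1] = 2+9 = 11 → [1, 9, 3, 2, 11]
insert 9 at 1 → [1, 9, 9, 3, 2, 11]
append vals[3]+vals[4] = 3+2 = 5 → [1, 9, 9, 3, 2, 11, 5]
append vals[0]+vals[0] = 1+1 = 2 → [1, 9, 9, 3, 2, 11, 5, 2]
append vals[0]+vals[0] = 1+1 = 2 → [1, 9, 9, 3, 2, 11, 5, 2, 2]
vals[8] = vals[6]+vals[5] = 5+11 = 16 → [1, 9, 9, 3, 2, 11, 5, 2, 16]

[1, 9, 9, 3, 2, 11, 5, 2, 16]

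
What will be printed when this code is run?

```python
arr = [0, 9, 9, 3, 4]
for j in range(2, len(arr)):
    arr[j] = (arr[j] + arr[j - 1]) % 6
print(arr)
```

j=2: arr[2] = (9+9)%6 = 0 → [0, 9, 0, 3, 4]
j=3: arr[3] = (3+0)%6 = 3 → [0, 9, 0, 3, 4]
j=4: arr[4] = (4+3)%6 = 1 → [0, 9, 0, 3, 1]

[0, 9, 0, 3, 1]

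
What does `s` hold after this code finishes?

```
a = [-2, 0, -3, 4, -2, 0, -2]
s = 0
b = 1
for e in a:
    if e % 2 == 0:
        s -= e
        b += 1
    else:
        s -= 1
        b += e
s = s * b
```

e=-2: even, s = 0-(-2) = 2; b=2
e=0: even, s = 2-0 = 2; b=3
e=-3: not even, s = 2-1 = 1; b=0
e=4: even, s = 1-4 = -3; b=1
e=-2: even, s = (-3)-(-2) = -1; b=2
e=0: even, s = (-1)-0 = -1; b=3
e=-2: even, s = (-1)-(-2) = 1; b=4
s*b = 1*4 = 4

4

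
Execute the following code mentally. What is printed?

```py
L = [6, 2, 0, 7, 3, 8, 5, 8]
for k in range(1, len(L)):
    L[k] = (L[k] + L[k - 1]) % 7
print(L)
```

[6, 1, 1, 1, 4, 5, 3, 4]

k=1: L[1] = (2+6)%7 = 1 → [6, 1, 0, 7, 3, 8, 5, 8]
k=2: L[2] = (0+1)%7 = 1 → [6, 1, 1, 7, 3, 8, 5, 8]
k=3: L[3] = (7+1)%7 = 1 → [6, 1, 1, 1, 3, 8, 5, 8]
k=4: L[4] = (3+1)%7 = 4 → [6, 1, 1, 1, 4, 8, 5, 8]
k=5: L[5] = (8+4)%7 = 5 → [6, 1, 1, 1, 4, 5, 5, 8]
k=6: L[6] = (5+5)%7 = 3 → [6, 1, 1, 1, 4, 5, 3, 8]
k=7: L[7] = (8+3)%7 = 4 → [6, 1, 1, 1, 4, 5, 3, 4]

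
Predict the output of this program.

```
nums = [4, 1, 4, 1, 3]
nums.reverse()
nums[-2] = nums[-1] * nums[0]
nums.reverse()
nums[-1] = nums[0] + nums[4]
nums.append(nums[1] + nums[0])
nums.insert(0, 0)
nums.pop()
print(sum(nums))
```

28

reverse → [3, 1, 4, 1, 4]
nums[-2] = nums[-1]*nums[0] = 4*3 = 12 → [3, 1, 4, 12, 4]
reverse → [4, 12, 4, 1, 3]
nums[-1] = nums[0]+nums[4] = 4+3 = 7 → [4, 12, 4, 1, 7]
append nums[1]+nums[0] = 12+4 = 16 → [4, 12, 4, 1, 7, 16]
insert 0 at 0 → [0, 4, 12, 4, 1, 7, 16]
pop() removes 16 → [0, 4, 12, 4, 1, 7]
sum = 28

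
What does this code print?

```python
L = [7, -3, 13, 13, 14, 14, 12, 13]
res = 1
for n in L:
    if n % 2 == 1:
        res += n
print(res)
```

44

n=7: odd, res = 1+7 = 8
n=-3: odd, res = 8+(-3) = 5
n=13: odd, res = 5+13 = 18
n=13: odd, res = 18+13 = 31
n=14: not odd
n=14: not odd
n=12: not odd
n=13: odd, res = 31+13 = 44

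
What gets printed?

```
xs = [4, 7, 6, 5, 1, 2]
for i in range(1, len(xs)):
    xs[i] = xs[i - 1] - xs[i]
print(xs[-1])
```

-17

i=1: xs[1] = 4-7 = -3 → [4, -3, 6, 5, 1, 2]
i=2: xs[2] = (-3)-6 = -9 → [4, -3, -9, 5, 1, 2]
i=3: xs[3] = (-9)-5 = -14 → [4, -3, -9, -14, 1, 2]
i=4: xs[4] = (-14)-1 = -15 → [4, -3, -9, -14, -15, 2]
i=5: xs[5] = (-15)-2 = -17 → [4, -3, -9, -14, -15, -17]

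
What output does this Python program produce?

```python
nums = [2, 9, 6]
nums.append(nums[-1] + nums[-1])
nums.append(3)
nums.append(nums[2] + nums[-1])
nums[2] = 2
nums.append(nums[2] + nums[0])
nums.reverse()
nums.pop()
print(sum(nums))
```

append nums[-1]+nums[-1] = 6+6 = 12 → [2, 9, 6, 12]
append 3 → [2, 9, 6, 12, 3]
append nums[2]+nums[-1] = 6+3 = 9 → [2, 9, 6, 12, 3, 9]
nums[2] = 2 → [2, 9, 2, 12, 3, 9]
append nums[2]+nums[0] = 2+2 = 4 → [2, 9, 2, 12, 3, 9, 4]
reverse → [4, 9, 3, 12, 2, 9, 2]
pop() removes 2 → [4, 9, 3, 12, 2, 9]
sum = 39

39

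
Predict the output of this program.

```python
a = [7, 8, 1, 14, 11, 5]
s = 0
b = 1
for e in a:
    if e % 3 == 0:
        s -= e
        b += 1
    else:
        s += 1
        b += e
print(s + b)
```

53

e=7: not %3==0, s = 0+1 = 1; b=8
e=8: not %3==0, s = 1+1 = 2; b=16
e=1: not %3==0, s = 2+1 = 3; b=17
e=14: not %3==0, s = 3+1 = 4; b=31
e=11: not %3==0, s = 4+1 = 5; b=42
e=5: not %3==0, s = 5+1 = 6; b=47
s+b = 6+47 = 53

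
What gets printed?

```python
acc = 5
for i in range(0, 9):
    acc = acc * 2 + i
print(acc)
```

3062

i=0: acc = 5*2+0 = 10
i=1: acc = 10*2+1 = 21
i=2: acc = 21*2+2 = 44
i=3: acc = 44*2+3 = 91
i=4: acc = 91*2+4 = 186
i=5: acc = 186*2+5 = 377
i=6: acc = 377*2+6 = 760
i=7: acc = 760*2+7 = 1527
i=8: acc = 1527*2+8 = 3062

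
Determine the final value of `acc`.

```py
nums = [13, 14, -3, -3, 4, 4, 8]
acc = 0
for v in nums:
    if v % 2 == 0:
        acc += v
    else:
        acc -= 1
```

27

v=13: not even, acc = 0-1 = -1
v=14: even, acc = (-1)+14 = 13
v=-3: not even, acc = 13-1 = 12
v=-3: not even, acc = 12-1 = 11
v=4: even, acc = 11+4 = 15
v=4: even, acc = 15+4 = 19
v=8: even, acc = 19+8 = 27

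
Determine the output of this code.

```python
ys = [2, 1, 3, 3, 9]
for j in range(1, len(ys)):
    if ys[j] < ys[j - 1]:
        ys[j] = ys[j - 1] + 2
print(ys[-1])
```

9

j=1: 1<2, ys[1] = 2+2 = 4 → [2, 4, 3, 3, 9]
j=2: 3<4, ys[2] = 4+2 = 6 → [2, 4, 6, 3, 9]
j=3: 3<6, ys[3] = 6+2 = 8 → [2, 4, 6, 8, 9]
j=4: 9>=8, unchanged → [2, 4, 6, 8, 9]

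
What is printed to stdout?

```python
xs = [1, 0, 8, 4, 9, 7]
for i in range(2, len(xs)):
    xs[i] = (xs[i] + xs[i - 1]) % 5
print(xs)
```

[1, 0, 3, 2, 1, 3]

i=2: xs[2] = (8+0)%5 = 3 → [1, 0, 3, 4, 9, 7]
i=3: xs[3] = (4+3)%5 = 2 → [1, 0, 3, 2, 9, 7]
i=4: xs[4] = (9+2)%5 = 1 → [1, 0, 3, 2, 1, 7]
i=5: xs[5] = (7+1)%5 = 3 → [1, 0, 3, 2, 1, 3]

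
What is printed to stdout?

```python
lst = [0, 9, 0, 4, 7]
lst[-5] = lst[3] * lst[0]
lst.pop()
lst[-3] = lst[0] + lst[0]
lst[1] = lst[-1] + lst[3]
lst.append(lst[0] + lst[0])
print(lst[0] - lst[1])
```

lst[-5] = lst[3]*lst[0] = 4*0 = 0 → [0, 9, 0, 4, 7]
pop() removes 7 → [0, 9, 0, 4]
lst[-3] = lst[0]+lst[0] = 0+0 = 0 → [0, 0, 0, 4]
lst[1] = lst[-1]+lst[3] = 4+4 = 8 → [0, 8, 0, 4]
append lst[0]+lst[0] = 0+0 = 0 → [0, 8, 0, 4, 0]
lst[0]-lst[1] = 0-8 = -8

-8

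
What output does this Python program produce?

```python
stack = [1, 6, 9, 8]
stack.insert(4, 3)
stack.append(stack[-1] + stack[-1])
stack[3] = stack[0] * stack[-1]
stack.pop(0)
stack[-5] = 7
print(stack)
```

[7, 9, 6, 3, 6]

insert 3 at 4 → [1, 6, 9, 8, 3]
append stack[-1]+stack[-1] = 3+3 = 6 → [1, 6, 9, 8, 3, 6]
stack[3] = stack[0]*stack[-1] = 1*6 = 6 → [1, 6, 9, 6, 3, 6]
pop(0) removes 1 → [6, 9, 6, 3, 6]
stack[-5] = 7 → [7, 9, 6, 3, 6]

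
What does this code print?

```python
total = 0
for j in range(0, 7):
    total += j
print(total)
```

j=0: total = 0+0 = 0
j=1: total = 0+1 = 1
j=2: total = 1+2 = 3
j=3: total = 3+3 = 6
j=4: total = 6+4 = 10
j=5: total = 10+5 = 15
j=6: total = 15+6 = 21

21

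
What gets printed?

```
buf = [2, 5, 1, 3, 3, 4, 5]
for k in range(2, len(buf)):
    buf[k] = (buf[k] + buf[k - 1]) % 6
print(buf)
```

[2, 5, 0, 3, 0, 4, 3]

k=2: buf[2] = (1+5)%6 = 0 → [2, 5, 0, 3, 3, 4, 5]
k=3: buf[3] = (3+0)%6 = 3 → [2, 5, 0, 3, 3, 4, 5]
k=4: buf[4] = (3+3)%6 = 0 → [2, 5, 0, 3, 0, 4, 5]
k=5: buf[5] = (4+0)%6 = 4 → [2, 5, 0, 3, 0, 4, 5]
k=6: buf[6] = (5+4)%6 = 3 → [2, 5, 0, 3, 0, 4, 3]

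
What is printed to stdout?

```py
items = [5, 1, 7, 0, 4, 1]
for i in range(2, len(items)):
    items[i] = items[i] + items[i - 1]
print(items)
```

[5, 1, 8, 8, 12, 13]

i=2: items[2] = 7+1 = 8 → [5, 1, 8, 0, 4, 1]
i=3: items[3] = 0+8 = 8 → [5, 1, 8, 8, 4, 1]
i=4: items[4] = 4+8 = 12 → [5, 1, 8, 8, 12, 1]
i=5: items[5] = 1+12 = 13 → [5, 1, 8, 8, 12, 13]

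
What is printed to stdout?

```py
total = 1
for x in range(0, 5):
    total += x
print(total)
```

11

x=0: total = 1+0 = 1
x=1: total = 1+1 = 2
x=2: total = 2+2 = 4
x=3: total = 4+3 = 7
x=4: total = 7+4 = 11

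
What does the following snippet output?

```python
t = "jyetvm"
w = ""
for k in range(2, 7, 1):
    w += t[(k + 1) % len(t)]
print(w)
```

tvmjy

k=2: add t[3]='t' → 't'
k=3: add t[4]='v' → 'tv'
k=4: add t[5]='m' → 'tvm'
k=5: add t[0]='j' → 'tvmj'
k=6: add t[1]='y' → 'tvmjy'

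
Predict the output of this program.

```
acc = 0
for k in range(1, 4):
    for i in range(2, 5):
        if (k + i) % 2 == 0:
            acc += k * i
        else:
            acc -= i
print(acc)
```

k=1,i=2: odd sum, acc = 0-2 = -2
k=1,i=3: even sum, acc = (-2)+3 = 1
k=1,i=4: odd sum, acc = 1-4 = -3
k=2,i=2: even sum, acc = (-3)+4 = 1
k=2,i=3: odd sum, acc = 1-3 = -2
k=2,i=4: even sum, acc = (-2)+8 = 6
k=3,i=2: odd sum, acc = 6-2 = 4
k=3,i=3: even sum, acc = 4+9 = 13
k=3,i=4: odd sum, acc = 13-4 = 9

9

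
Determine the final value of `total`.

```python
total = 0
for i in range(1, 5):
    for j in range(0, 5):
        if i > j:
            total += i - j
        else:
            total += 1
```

i=1,j=0: 1>0, total = 0+1 = 1
i=1,j=1: not 1>1, total = 1+1 = 2
i=1,j=2: not 1>2, total = 2+1 = 3
i=1,j=3: not 1>3, total = 3+1 = 4
i=1,j=4: not 1>4, total = 4+1 = 5
i=2,j=0: 2>0, total = 5+2 = 7
i=2,j=1: 2>1, total = 7+1 = 8
i=2,j=2: not 2>2, total = 8+1 = 9
i=2,j=3: not 2>3, total = 9+1 = 10
i=2,j=4: not 2>4, total = 10+1 = 11
i=3,j=0: 3>0, total = 11+3 = 14
i=3,j=1: 3>1, total = 14+2 = 16
i=3,j=2: 3>2, total = 16+1 = 17
i=3,j=3: not 3>3, total = 17+1 = 18
i=3,j=4: not 3>4, total = 18+1 = 19
i=4,j=0: 4>0, total = 19+4 = 23
i=4,j=1: 4>1, total = 23+3 = 26
i=4,j=2: 4>2, total = 26+2 = 28
i=4,j=3: 4>3, total = 28+1 = 29
i=4,j=4: not 4>4, total = 29+1 = 30

30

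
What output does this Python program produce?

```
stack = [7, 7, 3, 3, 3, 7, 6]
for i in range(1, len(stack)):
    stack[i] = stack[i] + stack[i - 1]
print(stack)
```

[7, 14, 17, 20, 23, 30, 36]

i=1: stack[1] = 7+7 = 14 → [7, 14, 3, 3, 3, 7, 6]
i=2: stack[2] = 3+14 = 17 → [7, 14, 17, 3, 3, 7, 6]
i=3: stack[3] = 3+17 = 20 → [7, 14, 17, 20, 3, 7, 6]
i=4: stack[4] = 3+20 = 23 → [7, 14, 17, 20, 23, 7, 6]
i=5: stack[5] = 7+23 = 30 → [7, 14, 17, 20, 23, 30, 6]
i=6: stack[6] = 6+30 = 36 → [7, 14, 17, 20, 23, 30, 36]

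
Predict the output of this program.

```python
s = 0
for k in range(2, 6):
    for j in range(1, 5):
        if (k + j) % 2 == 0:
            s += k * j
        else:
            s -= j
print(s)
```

k=2,j=1: odd sum, s = 0-1 = -1
k=2,j=2: even sum, s = (-1)+4 = 3
k=2,j=3: odd sum, s = 3-3 = 0
k=2,j=4: even sum, s = 0+8 = 8
k=3,j=1: even sum, s = 8+3 = 11
k=3,j=2: odd sum, s = 11-2 = 9
k=3,j=3: even sum, s = 9+9 = 18
k=3,j=4: odd sum, s = 18-4 = 14
k=4,j=1: odd sum, s = 14-1 = 13
k=4,j=2: even sum, s = 13+8 = 21
k=4,j=3: odd sum, s = 21-3 = 18
k=4,j=4: even sum, s = 18+16 = 34
k=5,j=1: even sum, s = 34+5 = 39
k=5,j=2: odd sum, s = 39-2 = 37
k=5,j=3: even sum, s = 37+15 = 52
k=5,j=4: odd sum, s = 52-4 = 48

48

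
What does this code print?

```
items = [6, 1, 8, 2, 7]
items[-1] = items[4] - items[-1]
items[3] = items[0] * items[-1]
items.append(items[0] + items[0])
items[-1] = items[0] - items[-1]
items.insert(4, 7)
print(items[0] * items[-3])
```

items[-1] = items[4]-items[-1] = 7-7 = 0 → [6, 1, 8, 2, 0]
items[3] = items[0]*items[-1] = 6*0 = 0 → [6, 1, 8, 0, 0]
append items[0]+items[0] = 6+6 = 12 → [6, 1, 8, 0, 0, 12]
items[-1] = items[0]-items[-1] = 6-12 = -6 → [6, 1, 8, 0, 0, -6]
insert 7 at 4 → [6, 1, 8, 0, 7, 0, -6]
items[0]*items[-3] = 6*7 = 42

42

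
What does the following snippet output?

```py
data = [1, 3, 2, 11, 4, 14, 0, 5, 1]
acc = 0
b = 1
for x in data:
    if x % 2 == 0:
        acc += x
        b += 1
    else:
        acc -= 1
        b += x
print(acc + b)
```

41

x=1: not even, acc = 0-1 = -1; b=2
x=3: not even, acc = (-1)-1 = -2; b=5
x=2: even, acc = (-2)+2 = 0; b=6
x=11: not even, acc = 0-1 = -1; b=17
x=4: even, acc = (-1)+4 = 3; b=18
x=14: even, acc = 3+14 = 17; b=19
x=0: even, acc = 17+0 = 17; b=20
x=5: not even, acc = 17-1 = 16; b=25
x=1: not even, acc = 16-1 = 15; b=26
acc+b = 15+26 = 41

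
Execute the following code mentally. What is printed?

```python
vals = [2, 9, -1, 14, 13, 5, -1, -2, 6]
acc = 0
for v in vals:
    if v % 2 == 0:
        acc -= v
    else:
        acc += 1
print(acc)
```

v=2: even, acc = 0-2 = -2
v=9: not even, acc = (-2)+1 = -1
v=-1: not even, acc = (-1)+1 = 0
v=14: even, acc = 0-14 = -14
v=13: not even, acc = (-14)+1 = -13
v=5: not even, acc = (-13)+1 = -12
v=-1: not even, acc = (-12)+1 = -11
v=-2: even, acc = (-11)-(-2) = -9
v=6: even, acc = (-9)-6 = -15

-15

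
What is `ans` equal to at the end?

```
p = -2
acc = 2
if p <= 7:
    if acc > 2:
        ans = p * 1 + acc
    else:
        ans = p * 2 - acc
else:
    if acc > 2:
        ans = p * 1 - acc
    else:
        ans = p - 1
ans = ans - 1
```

-7

p=-2, acc=2
p <= 7 is True; acc > 2 is False
→ ans = p * 2 - acc = -6
ans = (-6)-1 = -7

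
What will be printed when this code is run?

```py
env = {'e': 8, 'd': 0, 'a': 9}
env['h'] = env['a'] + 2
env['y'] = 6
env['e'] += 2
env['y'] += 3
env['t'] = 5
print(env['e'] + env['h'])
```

21

env['h'] = env['a']+2 = 11 → {'e': 8, 'd': 0, 'a': 9, 'h': 11}
env['y'] = 6 → {'e': 8, 'd': 0, 'a': 9, 'h': 11, 'y': 6}
env['e'] = 8+2 = 10 → {'e': 10, 'd': 0, 'a': 9, 'h': 11, 'y': 6}
env['y'] = 6+3 = 9 → {'e': 10, 'd': 0, 'a': 9, 'h': 11, 'y': 9}
env['t'] = 5 → {'e': 10, 'd': 0, 'a': 9, 'h': 11, 'y': 9, 't': 5}
env['e']+env['h'] = 10+11 = 21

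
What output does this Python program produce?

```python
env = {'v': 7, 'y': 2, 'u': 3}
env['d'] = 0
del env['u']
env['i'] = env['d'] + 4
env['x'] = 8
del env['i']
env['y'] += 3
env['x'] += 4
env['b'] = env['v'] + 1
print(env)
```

{'v': 7, 'y': 5, 'd': 0, 'x': 12, 'b': 8}

env['d'] = 0 → {'v': 7, 'y': 2, 'u': 3, 'd': 0}
del 'u' → {'v': 7, 'y': 2, 'd': 0}
env['i'] = env['d']+4 = 4 → {'v': 7, 'y': 2, 'd': 0, 'i': 4}
env['x'] = 8 → {'v': 7, 'y': 2, 'd': 0, 'i': 4, 'x': 8}
del 'i' → {'v': 7, 'y': 2, 'd': 0, 'x': 8}
env['y'] = 2+3 = 5 → {'v': 7, 'y': 5, 'd': 0, 'x': 8}
env['x'] = 8+4 = 12 → {'v': 7, 'y': 5, 'd': 0, 'x': 12}
env['b'] = env['v']+1 = 8 → {'v': 7, 'y': 5, 'd': 0, 'x': 12, 'b': 8}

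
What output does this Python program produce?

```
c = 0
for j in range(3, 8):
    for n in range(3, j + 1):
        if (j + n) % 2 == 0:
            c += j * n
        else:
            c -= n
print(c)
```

205

j=3,n=3: even sum, c = 0+9 = 9
j=4,n=3: odd sum, c = 9-3 = 6
j=4,n=4: even sum, c = 6+16 = 22
j=5,n=3: even sum, c = 22+15 = 37
j=5,n=4: odd sum, c = 37-4 = 33
j=5,n=5: even sum, c = 33+25 = 58
j=6,n=3: odd sum, c = 58-3 = 55
j=6,n=4: even sum, c = 55+24 = 79
j=6,n=5: odd sum, c = 79-5 = 74
j=6,n=6: even sum, c = 74+36 = 110
j=7,n=3: even sum, c = 110+21 = 131
j=7,n=4: odd sum, c = 131-4 = 127
j=7,n=5: even sum, c = 127+35 = 162
j=7,n=6: odd sum, c = 162-6 = 156
j=7,n=7: even sum, c = 156+49 = 205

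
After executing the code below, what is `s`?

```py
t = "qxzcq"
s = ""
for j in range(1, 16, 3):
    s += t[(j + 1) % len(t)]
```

'zqcxq'

j=1: add t[2]='z' → 'z'
j=4: add t[0]='q' → 'zq'
j=7: add t[3]='c' → 'zqc'
j=10: add t[1]='x' → 'zqcx'
j=13: add t[4]='q' → 'zqcxq'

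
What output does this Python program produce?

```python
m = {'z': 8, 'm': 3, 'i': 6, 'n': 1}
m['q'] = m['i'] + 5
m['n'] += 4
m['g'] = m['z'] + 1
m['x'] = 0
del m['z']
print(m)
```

{'m': 3, 'i': 6, 'n': 5, 'q': 11, 'g': 9, 'x': 0}

m['q'] = m['i']+5 = 11 → {'z': 8, 'm': 3, 'i': 6, 'n': 1, 'q': 11}
m['n'] = 1+4 = 5 → {'z': 8, 'm': 3, 'i': 6, 'n': 5, 'q': 11}
m['g'] = m['z']+1 = 9 → {'z': 8, 'm': 3, 'i': 6, 'n': 5, 'q': 11, 'g': 9}
m['x'] = 0 → {'z': 8, 'm': 3, 'i': 6, 'n': 5, 'q': 11, 'g': 9, 'x': 0}
del 'z' → {'m': 3, 'i': 6, 'n': 5, 'q': 11, 'g': 9, 'x': 0}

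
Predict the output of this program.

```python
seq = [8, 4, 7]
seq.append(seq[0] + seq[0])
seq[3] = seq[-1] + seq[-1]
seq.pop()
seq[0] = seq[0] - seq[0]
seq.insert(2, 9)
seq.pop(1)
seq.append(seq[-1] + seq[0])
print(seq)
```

append seq[0]+seq[0] = 8+8 = 16 → [8, 4, 7, 16]
seq[3] = seq[-1]+seq[-1] = 16+16 = 32 → [8, 4, 7, 32]
pop() removes 32 → [8, 4, 7]
seq[0] = seq[0]-seq[0] = 8-8 = 0 → [0, 4, 7]
insert 9 at 2 → [0, 4, 9, 7]
pop(1) removes 4 → [0, 9, 7]
append seq[-1]+seq[0] = 7+0 = 7 → [0, 9, 7, 7]

[0, 9, 7, 7]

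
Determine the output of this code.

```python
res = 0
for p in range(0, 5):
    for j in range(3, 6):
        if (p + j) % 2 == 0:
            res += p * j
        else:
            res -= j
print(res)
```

p=0,j=3: odd sum, res = 0-3 = -3
p=0,j=4: even sum, res = (-3)+0 = -3
p=0,j=5: odd sum, res = (-3)-5 = -8
p=1,j=3: even sum, res = (-8)+3 = -5
p=1,j=4: odd sum, res = (-5)-4 = -9
p=1,j=5: even sum, res = (-9)+5 = -4
p=2,j=3: odd sum, res = (-4)-3 = -7
p=2,j=4: even sum, res = (-7)+8 = 1
p=2,j=5: odd sum, res = 1-5 = -4
p=3,j=3: even sum, res = (-4)+9 = 5
p=3,j=4: odd sum, res = 5-4 = 1
p=3,j=5: even sum, res = 1+15 = 16
p=4,j=3: odd sum, res = 16-3 = 13
p=4,j=4: even sum, res = 13+16 = 29
p=4,j=5: odd sum, res = 29-5 = 24

24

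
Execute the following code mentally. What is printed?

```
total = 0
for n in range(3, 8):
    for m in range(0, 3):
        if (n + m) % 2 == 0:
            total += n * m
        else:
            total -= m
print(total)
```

n=3,m=0: odd sum, total = 0-0 = 0
n=3,m=1: even sum, total = 0+3 = 3
n=3,m=2: odd sum, total = 3-2 = 1
n=4,m=0: even sum, total = 1+0 = 1
n=4,m=1: odd sum, total = 1-1 = 0
n=4,m=2: even sum, total = 0+8 = 8
n=5,m=0: odd sum, total = 8-0 = 8
n=5,m=1: even sum, total = 8+5 = 13
n=5,m=2: odd sum, total = 13-2 = 11
n=6,m=0: even sum, total = 11+0 = 11
n=6,m=1: odd sum, total = 11-1 = 10
n=6,m=2: even sum, total = 10+12 = 22
n=7,m=0: odd sum, total = 22-0 = 22
n=7,m=1: even sum, total = 22+7 = 29
n=7,m=2: odd sum, total = 29-2 = 27

27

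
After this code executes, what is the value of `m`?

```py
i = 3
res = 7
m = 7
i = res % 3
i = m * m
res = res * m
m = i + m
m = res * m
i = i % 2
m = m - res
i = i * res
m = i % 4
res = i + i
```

i = 7%3 = 1
i = 7*7 = 49
res = 7*7 = 49
m = 49+7 = 56
m = 49*56 = 2744
i = 49%2 = 1
m = 2744-49 = 2695
i = 1*49 = 49
m = 49%4 = 1
res = 49+49 = 98

1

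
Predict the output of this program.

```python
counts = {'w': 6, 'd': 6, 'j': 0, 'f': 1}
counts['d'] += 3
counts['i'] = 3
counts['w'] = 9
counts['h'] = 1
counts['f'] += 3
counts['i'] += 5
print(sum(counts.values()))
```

counts['d'] = 6+3 = 9 → {'w': 6, 'd': 9, 'j': 0, 'f': 1}
counts['i'] = 3 → {'w': 6, 'd': 9, 'j': 0, 'f': 1, 'i': 3}
counts['w'] = 9 → {'w': 9, 'd': 9, 'j': 0, 'f': 1, 'i': 3}
counts['h'] = 1 → {'w': 9, 'd': 9, 'j': 0, 'f': 1, 'i': 3, 'h': 1}
counts['f'] = 1+3 = 4 → {'w': 9, 'd': 9, 'j': 0, 'f': 4, 'i': 3, 'h': 1}
counts['i'] = 3+5 = 8 → {'w': 9, 'd': 9, 'j': 0, 'f': 4, 'i': 8, 'h': 1}
sum of values = 31

31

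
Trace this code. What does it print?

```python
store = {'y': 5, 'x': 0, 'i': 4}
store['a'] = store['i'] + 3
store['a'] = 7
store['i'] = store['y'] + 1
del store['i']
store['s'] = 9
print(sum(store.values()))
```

store['a'] = store['i']+3 = 7 → {'y': 5, 'x': 0, 'i': 4, 'a': 7}
store['a'] = 7 → {'y': 5, 'x': 0, 'i': 4, 'a': 7}
store['i'] = store['y']+1 = 6 → {'y': 5, 'x': 0, 'i': 6, 'a': 7}
del 'i' → {'y': 5, 'x': 0, 'a': 7}
store['s'] = 9 → {'y': 5, 'x': 0, 'a': 7, 's': 9}
sum of values = 21

21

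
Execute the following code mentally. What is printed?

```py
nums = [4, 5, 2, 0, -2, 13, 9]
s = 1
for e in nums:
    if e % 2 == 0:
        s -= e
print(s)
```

e=4: even, s = 1-4 = -3
e=5: not even
e=2: even, s = (-3)-2 = -5
e=0: even, s = (-5)-0 = -5
e=-2: even, s = (-5)-(-2) = -3
e=13: not even
e=9: not even

-3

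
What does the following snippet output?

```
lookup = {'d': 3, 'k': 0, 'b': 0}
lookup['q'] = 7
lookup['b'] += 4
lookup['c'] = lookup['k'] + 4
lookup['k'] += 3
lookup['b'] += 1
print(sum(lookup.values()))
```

lookup['q'] = 7 → {'d': 3, 'k': 0, 'b': 0, 'q': 7}
lookup['b'] = 0+4 = 4 → {'d': 3, 'k': 0, 'b': 4, 'q': 7}
lookup['c'] = lookup['k']+4 = 4 → {'d': 3, 'k': 0, 'b': 4, 'q': 7, 'c': 4}
lookup['k'] = 0+3 = 3 → {'d': 3, 'k': 3, 'b': 4, 'q': 7, 'c': 4}
lookup['b'] = 4+1 = 5 → {'d': 3, 'k': 3, 'b': 5, 'q': 7, 'c': 4}
sum of values = 22

22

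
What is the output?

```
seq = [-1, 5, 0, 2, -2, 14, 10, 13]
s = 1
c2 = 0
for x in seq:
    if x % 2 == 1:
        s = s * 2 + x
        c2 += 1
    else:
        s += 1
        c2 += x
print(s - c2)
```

10

x=-1: odd, s = 1*2+(-1) = 1; c2=1
x=5: odd, s = 1*2+5 = 7; c2=2
x=0: not odd, s = 7+1 = 8; c2=2
x=2: not odd, s = 8+1 = 9; c2=4
x=-2: not odd, s = 9+1 = 10; c2=2
x=14: not odd, s = 10+1 = 11; c2=16
x=10: not odd, s = 11+1 = 12; c2=26
x=13: odd, s = 12*2+13 = 37; c2=27
s-c2 = 37-27 = 10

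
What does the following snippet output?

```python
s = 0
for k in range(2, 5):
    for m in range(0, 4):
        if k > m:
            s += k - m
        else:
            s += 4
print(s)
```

k=2,m=0: 2>0, s = 0+2 = 2
k=2,m=1: 2>1, s = 2+1 = 3
k=2,m=2: not 2>2, s = 3+4 = 7
k=2,m=3: not 2>3, s = 7+4 = 11
k=3,m=0: 3>0, s = 11+3 = 14
k=3,m=1: 3>1, s = 14+2 = 16
k=3,m=2: 3>2, s = 16+1 = 17
k=3,m=3: not 3>3, s = 17+4 = 21
k=4,m=0: 4>0, s = 21+4 = 25
k=4,m=1: 4>1, s = 25+3 = 28
k=4,m=2: 4>2, s = 28+2 = 30
k=4,m=3: 4>3, s = 30+1 = 31

31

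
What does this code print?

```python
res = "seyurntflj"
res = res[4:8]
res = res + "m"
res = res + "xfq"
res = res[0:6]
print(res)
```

rntfmx

slice [4:8] → 'rntf'
+ 'm' → 'rntfm'
+ 'xfq' → 'rntfmxfq'
slice [0:6] → 'rntfmx'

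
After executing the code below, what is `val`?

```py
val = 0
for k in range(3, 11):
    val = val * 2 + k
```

1012

k=3: val = 0*2+3 = 3
k=4: val = 3*2+4 = 10
k=5: val = 10*2+5 = 25
k=6: val = 25*2+6 = 56
k=7: val = 56*2+7 = 119
k=8: val = 119*2+8 = 246
k=9: val = 246*2+9 = 501
k=10: val = 501*2+10 = 1012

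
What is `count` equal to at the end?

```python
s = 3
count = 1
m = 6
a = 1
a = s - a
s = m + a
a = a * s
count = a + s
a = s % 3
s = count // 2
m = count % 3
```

24

a = 3-1 = 2
s = 6+2 = 8
a = 2*8 = 16
count = 16+8 = 24
a = 8%3 = 2
s = 24//2 = 12
m = 24%3 = 0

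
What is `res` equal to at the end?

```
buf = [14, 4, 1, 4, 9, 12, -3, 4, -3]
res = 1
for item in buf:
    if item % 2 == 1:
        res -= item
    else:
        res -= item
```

item=14: not odd, res = 1-14 = -13
item=4: not odd, res = (-13)-4 = -17
item=1: odd, res = (-17)-1 = -18
item=4: not odd, res = (-18)-4 = -22
item=9: odd, res = (-22)-9 = -31
item=12: not odd, res = (-31)-12 = -43
item=-3: odd, res = (-43)-(-3) = -40
item=4: not odd, res = (-40)-4 = -44
item=-3: odd, res = (-44)-(-3) = -41

-41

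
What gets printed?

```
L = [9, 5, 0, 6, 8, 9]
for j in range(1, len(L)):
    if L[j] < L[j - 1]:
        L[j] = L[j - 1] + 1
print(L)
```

[9, 10, 11, 12, 13, 14]

j=1: 5<9, L[1] = 9+1 = 10 → [9, 10, 0, 6, 8, 9]
j=2: 0<10, L[2] = 10+1 = 11 → [9, 10, 11, 6, 8, 9]
j=3: 6<11, L[3] = 11+1 = 12 → [9, 10, 11, 12, 8, 9]
j=4: 8<12, L[4] = 12+1 = 13 → [9, 10, 11, 12, 13, 9]
j=5: 9<13, L[5] = 13+1 = 14 → [9, 10, 11, 12, 13, 14]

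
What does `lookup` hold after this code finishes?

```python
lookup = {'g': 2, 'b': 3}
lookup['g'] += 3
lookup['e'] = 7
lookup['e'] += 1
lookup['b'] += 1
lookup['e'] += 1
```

{'g': 5, 'b': 4, 'e': 9}

lookup['g'] = 2+3 = 5 → {'g': 5, 'b': 3}
lookup['e'] = 7 → {'g': 5, 'b': 3, 'e': 7}
lookup['e'] = 7+1 = 8 → {'g': 5, 'b': 3, 'e': 8}
lookup['b'] = 3+1 = 4 → {'g': 5, 'b': 4, 'e': 8}
lookup['e'] = 8+1 = 9 → {'g': 5, 'b': 4, 'e': 9}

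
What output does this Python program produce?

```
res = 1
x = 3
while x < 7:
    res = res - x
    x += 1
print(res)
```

-17

x=3: res = 1-3 = -2
x=4: res = (-2)-4 = -6
x=5: res = (-6)-5 = -11
x=6: res = (-11)-6 = -17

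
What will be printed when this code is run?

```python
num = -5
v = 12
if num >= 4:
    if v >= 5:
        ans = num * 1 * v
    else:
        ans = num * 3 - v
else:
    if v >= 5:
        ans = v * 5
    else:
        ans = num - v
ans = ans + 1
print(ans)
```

num=-5, v=12
num >= 4 is False; v >= 5 is True
→ ans = v * 5 = 60
ans = 60+1 = 61

61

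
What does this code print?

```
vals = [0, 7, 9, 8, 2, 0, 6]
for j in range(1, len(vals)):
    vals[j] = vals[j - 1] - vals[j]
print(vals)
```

[0, -7, -16, -24, -26, -26, -32]

j=1: vals[1] = 0-7 = -7 → [0, -7, 9, 8, 2, 0, 6]
j=2: vals[2] = (-7)-9 = -16 → [0, -7, -16, 8, 2, 0, 6]
j=3: vals[3] = (-16)-8 = -24 → [0, -7, -16, -24, 2, 0, 6]
j=4: vals[4] = (-24)-2 = -26 → [0, -7, -16, -24, -26, 0, 6]
j=5: vals[5] = (-26)-0 = -26 → [0, -7, -16, -24, -26, -26, 6]
j=6: vals[6] = (-26)-6 = -32 → [0, -7, -16, -24, -26, -26, -32]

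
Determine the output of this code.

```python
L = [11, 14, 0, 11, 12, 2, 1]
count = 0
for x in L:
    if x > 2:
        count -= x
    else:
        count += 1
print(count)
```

-45

x=11: >2, count = 0-11 = -11
x=14: >2, count = (-11)-14 = -25
x=0: not >2, count = (-25)+1 = -24
x=11: >2, count = (-24)-11 = -35
x=12: >2, count = (-35)-12 = -47
x=2: not >2, count = (-47)+1 = -46
x=1: not >2, count = (-46)+1 = -45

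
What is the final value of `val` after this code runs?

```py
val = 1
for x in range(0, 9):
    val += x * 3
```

x=0: val = 1+0*3 = 1
x=1: val = 1+1*3 = 4
x=2: val = 4+2*3 = 10
x=3: val = 10+3*3 = 19
x=4: val = 19+4*3 = 31
x=5: val = 31+5*3 = 46
x=6: val = 46+6*3 = 64
x=7: val = 64+7*3 = 85
x=8: val = 85+8*3 = 109

109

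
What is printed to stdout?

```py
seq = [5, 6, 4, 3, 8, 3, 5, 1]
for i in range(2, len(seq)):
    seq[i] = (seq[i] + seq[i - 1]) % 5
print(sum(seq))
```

23

i=2: seq[2] = (4+6)%5 = 0 → [5, 6, 0, 3, 8, 3, 5, 1]
i=3: seq[3] = (3+0)%5 = 3 → [5, 6, 0, 3, 8, 3, 5, 1]
i=4: seq[4] = (8+3)%5 = 1 → [5, 6, 0, 3, 1, 3, 5, 1]
i=5: seq[5] = (3+1)%5 = 4 → [5, 6, 0, 3, 1, 4, 5, 1]
i=6: seq[6] = (5+4)%5 = 4 → [5, 6, 0, 3, 1, 4, 4, 1]
i=7: seq[7] = (1+4)%5 = 0 → [5, 6, 0, 3, 1, 4, 4, 0]
sum = 23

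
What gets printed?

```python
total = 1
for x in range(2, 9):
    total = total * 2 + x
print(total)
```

x=2: total = 1*2+2 = 4
x=3: total = 4*2+3 = 11
x=4: total = 11*2+4 = 26
x=5: total = 26*2+5 = 57
x=6: total = 57*2+6 = 120
x=7: total = 120*2+7 = 247
x=8: total = 247*2+8 = 502

502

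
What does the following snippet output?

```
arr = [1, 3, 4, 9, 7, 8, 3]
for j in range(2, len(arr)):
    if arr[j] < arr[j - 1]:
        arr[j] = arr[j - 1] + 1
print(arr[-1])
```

j=2: 4>=3, unchanged → [1, 3, 4, 9, 7, 8, 3]
j=3: 9>=4, unchanged → [1, 3, 4, 9, 7, 8, 3]
j=4: 7<9, arr[4] = 9+1 = 10 → [1, 3, 4, 9, 10, 8, 3]
j=5: 8<10, arr[5] = 10+1 = 11 → [1, 3, 4, 9, 10, 11, 3]
j=6: 3<11, arr[6] = 11+1 = 12 → [1, 3, 4, 9, 10, 11, 12]

12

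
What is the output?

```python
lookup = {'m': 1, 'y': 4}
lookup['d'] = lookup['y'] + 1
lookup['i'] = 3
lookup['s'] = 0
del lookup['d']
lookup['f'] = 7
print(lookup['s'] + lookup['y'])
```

lookup['d'] = lookup['y']+1 = 5 → {'m': 1, 'y': 4, 'd': 5}
lookup['i'] = 3 → {'m': 1, 'y': 4, 'd': 5, 'i': 3}
lookup['s'] = 0 → {'m': 1, 'y': 4, 'd': 5, 'i': 3, 's': 0}
del 'd' → {'m': 1, 'y': 4, 'i': 3, 's': 0}
lookup['f'] = 7 → {'m': 1, 'y': 4, 'i': 3, 's': 0, 'f': 7}
lookup['s']+lookup['y'] = 0+4 = 4

4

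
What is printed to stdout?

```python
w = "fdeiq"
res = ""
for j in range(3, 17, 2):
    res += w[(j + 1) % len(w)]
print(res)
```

qdifeqd

j=3: add w[4]='q' → 'q'
j=5: add w[1]='d' → 'qd'
j=7: add w[3]='i' → 'qdi'
j=9: add w[0]='f' → 'qdif'
j=11: add w[2]='e' → 'qdife'
j=13: add w[4]='q' → 'qdifeq'
j=15: add w[1]='d' → 'qdifeqd'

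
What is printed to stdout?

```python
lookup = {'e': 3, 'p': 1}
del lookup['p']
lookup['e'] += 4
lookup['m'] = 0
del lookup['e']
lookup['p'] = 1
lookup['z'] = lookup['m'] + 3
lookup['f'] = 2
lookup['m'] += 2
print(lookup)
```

{'m': 2, 'p': 1, 'z': 3, 'f': 2}

del 'p' → {'e': 3}
lookup['e'] = 3+4 = 7 → {'e': 7}
lookup['m'] = 0 → {'e': 7, 'm': 0}
del 'e' → {'m': 0}
lookup['p'] = 1 → {'m': 0, 'p': 1}
lookup['z'] = lookup['m']+3 = 3 → {'m': 0, 'p': 1, 'z': 3}
lookup['f'] = 2 → {'m': 0, 'p': 1, 'z': 3, 'f': 2}
lookup['m'] = 0+2 = 2 → {'m': 2, 'p': 1, 'z': 3, 'f': 2}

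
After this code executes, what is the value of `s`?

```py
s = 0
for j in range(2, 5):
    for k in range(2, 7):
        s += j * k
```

180

j=2,k=2: s = 0+4 = 4
j=2,k=3: s = 4+6 = 10
j=2,k=4: s = 10+8 = 18
j=2,k=5: s = 18+10 = 28
j=2,k=6: s = 28+12 = 40
j=3,k=2: s = 40+6 = 46
j=3,k=3: s = 46+9 = 55
j=3,k=4: s = 55+12 = 67
j=3,k=5: s = 67+15 = 82
j=3,k=6: s = 82+18 = 100
j=4,k=2: s = 100+8 = 108
j=4,k=3: s = 108+12 = 120
j=4,k=4: s = 120+16 = 136
j=4,k=5: s = 136+20 = 156
j=4,k=6: s = 156+24 = 180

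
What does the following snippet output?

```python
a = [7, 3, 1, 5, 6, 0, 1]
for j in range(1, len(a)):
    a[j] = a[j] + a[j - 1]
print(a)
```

j=1: a[1] = 3+7 = 10 → [7, 10, 1, 5, 6, 0, 1]
j=2: a[2] = 1+10 = 11 → [7, 10, 11, 5, 6, 0, 1]
j=3: a[3] = 5+11 = 16 → [7, 10, 11, 16, 6, 0, 1]
j=4: a[4] = 6+16 = 22 → [7, 10, 11, 16, 22, 0, 1]
j=5: a[5] = 0+22 = 22 → [7, 10, 11, 16, 22, 22, 1]
j=6: a[6] = 1+22 = 23 → [7, 10, 11, 16, 22, 22, 23]

[7, 10, 11, 16, 22, 22, 23]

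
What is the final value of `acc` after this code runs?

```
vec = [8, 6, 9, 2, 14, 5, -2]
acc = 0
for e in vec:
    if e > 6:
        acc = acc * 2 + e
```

64

e=8: >6, acc = 0*2+8 = 8
e=6: not >6
e=9: >6, acc = 8*2+9 = 25
e=2: not >6
e=14: >6, acc = 25*2+14 = 64
e=5: not >6
e=-2: not >6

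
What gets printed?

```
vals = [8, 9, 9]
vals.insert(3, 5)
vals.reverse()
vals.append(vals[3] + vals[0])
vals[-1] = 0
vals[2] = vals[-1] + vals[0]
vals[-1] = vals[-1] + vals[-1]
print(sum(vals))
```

insert 5 at 3 → [8, 9, 9, 5]
reverse → [5, 9, 9, 8]
append vals[3]+vals[0] = 8+5 = 13 → [5, 9, 9, 8, 13]
vals[-1] = 0 → [5, 9, 9, 8, 0]
vals[2] = vals[-1]+vals[0] = 0+5 = 5 → [5, 9, 5, 8, 0]
vals[-1] = vals[-1]+vals[-1] = 0+0 = 0 → [5, 9, 5, 8, 0]
sum = 27

27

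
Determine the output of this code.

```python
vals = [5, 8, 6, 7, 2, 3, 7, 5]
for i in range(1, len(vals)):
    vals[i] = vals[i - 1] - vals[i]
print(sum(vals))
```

i=1: vals[1] = 5-8 = -3 → [5, -3, 6, 7, 2, 3, 7, 5]
i=2: vals[2] = (-3)-6 = -9 → [5, -3, -9, 7, 2, 3, 7, 5]
i=3: vals[3] = (-9)-7 = -16 → [5, -3, -9, -16, 2, 3, 7, 5]
i=4: vals[4] = (-16)-2 = -18 → [5, -3, -9, -16, -18, 3, 7, 5]
i=5: vals[5] = (-18)-3 = -21 → [5, -3, -9, -16, -18, -21, 7, 5]
i=6: vals[6] = (-21)-7 = -28 → [5, -3, -9, -16, -18, -21, -28, 5]
i=7: vals[7] = (-28)-5 = -33 → [5, -3, -9, -16, -18, -21, -28, -33]
sum = -123

-123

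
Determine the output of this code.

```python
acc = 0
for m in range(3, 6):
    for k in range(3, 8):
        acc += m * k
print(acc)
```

300

m=3,k=3: acc = 0+9 = 9
m=3,k=4: acc = 9+12 = 21
m=3,k=5: acc = 21+15 = 36
m=3,k=6: acc = 36+18 = 54
m=3,k=7: acc = 54+21 = 75
m=4,k=3: acc = 75+12 = 87
m=4,k=4: acc = 87+16 = 103
m=4,k=5: acc = 103+20 = 123
m=4,k=6: acc = 123+24 = 147
m=4,k=7: acc = 147+28 = 175
m=5,k=3: acc = 175+15 = 190
m=5,k=4: acc = 190+20 = 210
m=5,k=5: acc = 210+25 = 235
m=5,k=6: acc = 235+30 = 265
m=5,k=7: acc = 265+35 = 300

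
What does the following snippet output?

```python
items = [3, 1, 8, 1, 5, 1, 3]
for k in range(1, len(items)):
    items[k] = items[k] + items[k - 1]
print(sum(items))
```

k=1: items[1] = 1+3 = 4 → [3, 4, 8, 1, 5, 1, 3]
k=2: items[2] = 8+4 = 12 → [3, 4, 12, 1, 5, 1, 3]
k=3: items[3] = 1+12 = 13 → [3, 4, 12, 13, 5, 1, 3]
k=4: items[4] = 5+13 = 18 → [3, 4, 12, 13, 18, 1, 3]
k=5: items[5] = 1+18 = 19 → [3, 4, 12, 13, 18, 19, 3]
k=6: items[6] = 3+19 = 22 → [3, 4, 12, 13, 18, 19, 22]
sum = 91

91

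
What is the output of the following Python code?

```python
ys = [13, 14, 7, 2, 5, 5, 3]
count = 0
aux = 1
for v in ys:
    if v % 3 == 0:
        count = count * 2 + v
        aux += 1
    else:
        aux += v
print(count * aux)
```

v=13: not %3==0; aux=14
v=14: not %3==0; aux=28
v=7: not %3==0; aux=35
v=2: not %3==0; aux=37
v=5: not %3==0; aux=42
v=5: not %3==0; aux=47
v=3: %3==0, count = 0*2+3 = 3; aux=48
count*aux = 3*48 = 144

144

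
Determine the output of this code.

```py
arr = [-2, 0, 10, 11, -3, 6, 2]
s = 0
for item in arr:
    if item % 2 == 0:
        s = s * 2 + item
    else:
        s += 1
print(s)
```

item=-2: even, s = 0*2+(-2) = -2
item=0: even, s = (-2)*2+0 = -4
item=10: even, s = (-4)*2+10 = 2
item=11: not even, s = 2+1 = 3
item=-3: not even, s = 3+1 = 4
item=6: even, s = 4*2+6 = 14
item=2: even, s = 14*2+2 = 30

30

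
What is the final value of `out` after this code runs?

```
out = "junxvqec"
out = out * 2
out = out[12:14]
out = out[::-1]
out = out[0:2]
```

repeat ×2 → 'junxvqecjunxvqec'
slice [12:14] → 'vq'
reverse → 'qv'
slice [0:2] → 'qv'

'qv'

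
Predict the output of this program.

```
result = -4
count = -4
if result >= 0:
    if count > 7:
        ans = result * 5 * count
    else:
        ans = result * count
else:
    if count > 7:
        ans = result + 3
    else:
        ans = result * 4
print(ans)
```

-16

result=-4, count=-4
result >= 0 is False; count > 7 is False
→ ans = result * 4 = -16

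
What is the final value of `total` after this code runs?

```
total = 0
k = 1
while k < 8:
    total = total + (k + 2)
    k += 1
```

42

k=1: total = 0+3 = 3
k=2: total = 3+4 = 7
k=3: total = 7+5 = 12
k=4: total = 12+6 = 18
k=5: total = 18+7 = 25
k=6: total = 25+8 = 33
k=7: total = 33+9 = 42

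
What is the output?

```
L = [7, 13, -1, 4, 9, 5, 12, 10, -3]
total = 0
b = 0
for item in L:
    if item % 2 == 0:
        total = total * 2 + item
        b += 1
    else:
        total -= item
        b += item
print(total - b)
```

-188

item=7: not even, total = 0-7 = -7; b=7
item=13: not even, total = (-7)-13 = -20; b=20
item=-1: not even, total = (-20)-(-1) = -19; b=19
item=4: even, total = (-19)*2+4 = -34; b=20
item=9: not even, total = (-34)-9 = -43; b=29
item=5: not even, total = (-43)-5 = -48; b=34
item=12: even, total = (-48)*2+12 = -84; b=35
item=10: even, total = (-84)*2+10 = -158; b=36
item=-3: not even, total = (-158)-(-3) = -155; b=33
total-b = (-155)-33 = -188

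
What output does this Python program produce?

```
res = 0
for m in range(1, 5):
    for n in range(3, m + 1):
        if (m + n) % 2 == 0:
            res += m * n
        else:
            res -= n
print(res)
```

m=3,n=3: even sum, res = 0+9 = 9
m=4,n=3: odd sum, res = 9-3 = 6
m=4,n=4: even sum, res = 6+16 = 22

22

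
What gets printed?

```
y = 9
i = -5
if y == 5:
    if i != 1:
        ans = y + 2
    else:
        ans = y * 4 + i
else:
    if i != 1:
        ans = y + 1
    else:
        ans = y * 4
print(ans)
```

y=9, i=-5
y == 5 is False; i != 1 is True
→ ans = y + 1 = 10

10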